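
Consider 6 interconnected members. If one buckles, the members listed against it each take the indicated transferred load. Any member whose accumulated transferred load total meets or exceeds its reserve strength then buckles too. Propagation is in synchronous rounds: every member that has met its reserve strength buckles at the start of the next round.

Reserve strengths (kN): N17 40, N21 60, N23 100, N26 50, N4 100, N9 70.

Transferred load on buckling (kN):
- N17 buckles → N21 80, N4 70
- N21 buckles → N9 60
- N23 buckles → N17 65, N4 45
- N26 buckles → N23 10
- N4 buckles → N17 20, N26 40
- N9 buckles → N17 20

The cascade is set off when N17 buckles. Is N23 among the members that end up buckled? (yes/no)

no

Round 1 — N17 buckles (initial).
  N21: +80 → 80 ≥ 60
  N4: +70 → 70 < 100
Round 2 — N21 buckles.
  N9: +60 → 60 < 70
No further bucklings.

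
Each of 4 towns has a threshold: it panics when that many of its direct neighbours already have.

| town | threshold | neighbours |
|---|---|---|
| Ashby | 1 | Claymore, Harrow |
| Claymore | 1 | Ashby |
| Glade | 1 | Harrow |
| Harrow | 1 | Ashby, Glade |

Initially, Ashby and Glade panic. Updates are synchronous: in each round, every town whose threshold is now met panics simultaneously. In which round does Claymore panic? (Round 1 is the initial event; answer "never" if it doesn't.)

Round 1 — Ashby, Glade panic (initial).
Round 2 — checking thresholds:
  Claymore: 1 of 1 neighbours ≥ 1, panics.
  Harrow: 2 of 2 neighbours ≥ 1, panics.
Round 3 — no new panics; cascade stops.

2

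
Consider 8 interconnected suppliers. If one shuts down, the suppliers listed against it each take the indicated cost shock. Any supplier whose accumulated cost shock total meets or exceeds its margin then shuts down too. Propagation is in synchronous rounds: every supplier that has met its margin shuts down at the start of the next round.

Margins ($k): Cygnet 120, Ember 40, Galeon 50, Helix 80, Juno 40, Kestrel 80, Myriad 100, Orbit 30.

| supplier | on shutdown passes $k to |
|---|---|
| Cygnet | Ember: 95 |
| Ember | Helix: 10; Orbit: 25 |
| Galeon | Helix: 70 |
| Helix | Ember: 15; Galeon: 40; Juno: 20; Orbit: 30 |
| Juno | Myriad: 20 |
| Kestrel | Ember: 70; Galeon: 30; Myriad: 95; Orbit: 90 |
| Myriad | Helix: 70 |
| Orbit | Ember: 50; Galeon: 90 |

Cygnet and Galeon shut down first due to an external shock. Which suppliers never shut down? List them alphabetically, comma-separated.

Round 1 — Cygnet, Galeon shut down (initial).
  Ember: +95 → 95 ≥ 40
  Helix: +70 → 70 < 80
Round 2 — Ember shuts down.
  Helix: +10 → 80 ≥ 80
  Orbit: +25 → 25 < 30
Round 3 — Helix shuts down.
  Juno: +20 → 20 < 40
  Orbit: +30 → 55 ≥ 30
Round 4 — Orbit shuts down.
No further shutdowns.

Juno, Kestrel, Myriad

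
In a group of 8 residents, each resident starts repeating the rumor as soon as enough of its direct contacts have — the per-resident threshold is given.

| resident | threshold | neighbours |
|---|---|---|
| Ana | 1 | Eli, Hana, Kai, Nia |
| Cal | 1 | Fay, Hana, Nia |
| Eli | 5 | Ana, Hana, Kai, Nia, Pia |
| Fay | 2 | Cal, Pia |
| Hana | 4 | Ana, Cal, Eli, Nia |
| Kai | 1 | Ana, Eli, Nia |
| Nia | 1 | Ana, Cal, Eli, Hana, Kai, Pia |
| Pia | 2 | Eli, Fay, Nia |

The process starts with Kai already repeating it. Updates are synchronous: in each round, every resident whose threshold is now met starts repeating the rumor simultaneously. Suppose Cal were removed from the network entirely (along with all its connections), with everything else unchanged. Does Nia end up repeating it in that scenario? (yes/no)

yes

With Cal removed:
Round 1 — Kai starts repeating the rumor (initial).
Round 2 — checking thresholds:
  Ana: 1 of 4 neighbours ≥ 1, starts repeating the rumor.
  Eli: 1 of 5 neighbours < 5, not yet.
  Nia: 1 of 5 neighbours ≥ 1, starts repeating the rumor.
Round 3 — no new spreads; cascade stops.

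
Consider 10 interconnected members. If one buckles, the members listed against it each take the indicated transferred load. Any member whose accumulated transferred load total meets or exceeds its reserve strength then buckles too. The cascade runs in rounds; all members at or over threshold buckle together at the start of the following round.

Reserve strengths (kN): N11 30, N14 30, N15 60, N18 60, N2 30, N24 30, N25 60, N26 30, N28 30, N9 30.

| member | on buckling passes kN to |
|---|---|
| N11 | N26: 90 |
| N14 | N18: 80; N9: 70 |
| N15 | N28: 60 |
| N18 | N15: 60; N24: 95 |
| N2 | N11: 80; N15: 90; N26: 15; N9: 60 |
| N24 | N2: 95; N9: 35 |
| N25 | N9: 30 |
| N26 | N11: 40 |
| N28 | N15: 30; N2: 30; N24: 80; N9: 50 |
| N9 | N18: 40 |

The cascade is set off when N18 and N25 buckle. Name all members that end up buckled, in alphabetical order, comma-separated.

N11, N15, N18, N2, N24, N25, N26, N28, N9

Round 1 — N18, N25 buckle (initial).
  N15: +60 → 60 ≥ 60
  N24: +95 → 95 ≥ 30
  N9: +30 → 30 ≥ 30
Round 2 — N15, N24, N9 buckle.
  N2: +95 → 95 ≥ 30
  N28: +60 → 60 ≥ 30
Round 3 — N2, N28 buckle.
  N11: +80 → 80 ≥ 30
  N26: +15 → 15 < 30
Round 4 — N11 buckles.
  N26: +90 → 105 ≥ 30
Round 5 — N26 buckles.
No further bucklings.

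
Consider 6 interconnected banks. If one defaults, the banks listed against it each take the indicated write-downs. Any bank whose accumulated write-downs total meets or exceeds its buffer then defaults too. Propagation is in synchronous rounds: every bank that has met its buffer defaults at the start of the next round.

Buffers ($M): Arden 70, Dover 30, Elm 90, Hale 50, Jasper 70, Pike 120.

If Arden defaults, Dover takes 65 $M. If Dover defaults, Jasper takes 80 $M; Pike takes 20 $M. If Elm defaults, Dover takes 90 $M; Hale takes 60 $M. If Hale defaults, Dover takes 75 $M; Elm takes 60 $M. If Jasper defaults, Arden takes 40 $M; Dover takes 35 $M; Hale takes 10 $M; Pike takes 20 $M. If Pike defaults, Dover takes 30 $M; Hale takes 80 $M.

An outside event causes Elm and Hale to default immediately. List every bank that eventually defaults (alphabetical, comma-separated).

Dover, Elm, Hale, Jasper

Round 1 — Elm, Hale default (initial).
  Dover: +90+75 → 165 ≥ 30
Round 2 — Dover defaults.
  Jasper: +80 → 80 ≥ 70
  Pike: +20 → 20 < 120
Round 3 — Jasper defaults.
  Arden: +40 → 40 < 70
  Pike: +20 → 40 < 120
No further defaults.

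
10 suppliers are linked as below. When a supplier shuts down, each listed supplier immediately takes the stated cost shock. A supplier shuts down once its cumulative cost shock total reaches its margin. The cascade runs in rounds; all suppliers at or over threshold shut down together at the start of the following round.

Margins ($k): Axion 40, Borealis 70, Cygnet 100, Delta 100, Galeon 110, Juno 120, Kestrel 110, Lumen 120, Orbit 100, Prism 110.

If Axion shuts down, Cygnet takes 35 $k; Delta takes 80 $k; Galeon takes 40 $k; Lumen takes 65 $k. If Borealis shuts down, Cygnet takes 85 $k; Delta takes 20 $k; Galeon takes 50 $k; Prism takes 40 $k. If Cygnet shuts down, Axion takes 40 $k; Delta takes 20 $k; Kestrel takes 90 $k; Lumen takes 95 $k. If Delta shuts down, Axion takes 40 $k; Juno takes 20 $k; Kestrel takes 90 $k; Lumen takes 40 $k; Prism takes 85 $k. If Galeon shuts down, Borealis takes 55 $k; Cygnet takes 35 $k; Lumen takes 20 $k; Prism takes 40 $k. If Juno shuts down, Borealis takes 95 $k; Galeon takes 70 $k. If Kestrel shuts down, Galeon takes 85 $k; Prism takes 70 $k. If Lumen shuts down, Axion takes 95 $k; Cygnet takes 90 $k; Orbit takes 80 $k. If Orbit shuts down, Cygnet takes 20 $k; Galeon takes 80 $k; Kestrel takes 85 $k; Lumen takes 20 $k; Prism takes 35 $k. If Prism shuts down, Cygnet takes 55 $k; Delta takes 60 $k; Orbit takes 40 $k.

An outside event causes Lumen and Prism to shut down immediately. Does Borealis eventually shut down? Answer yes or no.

Round 1 — Lumen, Prism shut down (initial).
  Axion: +95 → 95 ≥ 40
  Cygnet: +90+55 → 145 ≥ 100
  Delta: +60 → 60 < 100
  Orbit: +80+40 → 120 ≥ 100
Round 2 — Axion, Cygnet, Orbit shut down.
  Delta: +80+20 → 160 ≥ 100
  Galeon: +40+80 → 120 ≥ 110
  Kestrel: +90+85 → 175 ≥ 110
Round 3 — Delta, Galeon, Kestrel shut down.
  Borealis: +55 → 55 < 70
  Juno: +20 → 20 < 120
No further shutdowns.

no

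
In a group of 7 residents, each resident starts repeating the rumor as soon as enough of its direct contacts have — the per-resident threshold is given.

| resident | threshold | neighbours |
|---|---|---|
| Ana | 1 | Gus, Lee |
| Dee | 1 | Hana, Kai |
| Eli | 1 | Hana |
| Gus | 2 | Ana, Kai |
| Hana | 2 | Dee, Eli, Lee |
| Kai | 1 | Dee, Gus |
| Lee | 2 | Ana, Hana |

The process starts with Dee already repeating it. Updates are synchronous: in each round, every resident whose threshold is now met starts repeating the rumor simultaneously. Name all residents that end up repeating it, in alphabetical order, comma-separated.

Round 1 — Dee starts repeating the rumor (initial).
Round 2 — checking thresholds:
  Hana: 1 of 3 neighbours < 2, not yet.
  Kai: 1 of 2 neighbours ≥ 1, starts repeating the rumor.
Round 3 — no new spreads; cascade stops.

Dee, Kai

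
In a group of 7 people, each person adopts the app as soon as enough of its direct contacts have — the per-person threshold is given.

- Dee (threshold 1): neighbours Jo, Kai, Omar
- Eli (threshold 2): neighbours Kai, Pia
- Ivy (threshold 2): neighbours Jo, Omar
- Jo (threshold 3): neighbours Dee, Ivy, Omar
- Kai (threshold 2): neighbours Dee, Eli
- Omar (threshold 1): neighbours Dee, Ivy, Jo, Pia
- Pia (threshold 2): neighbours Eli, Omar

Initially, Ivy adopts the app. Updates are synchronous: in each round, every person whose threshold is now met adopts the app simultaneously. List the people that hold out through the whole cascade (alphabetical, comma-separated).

Round 1 — Ivy adopts the app (initial).
Round 2 — checking thresholds:
  Jo: 1 of 3 neighbours < 3, not yet.
  Omar: 1 of 4 neighbours ≥ 1, adopts the app.
Round 3 — checking thresholds:
  Dee: 1 of 3 neighbours ≥ 1, adopts the app.
  Jo: 2 of 3 neighbours < 3, not yet.
  Pia: 1 of 2 neighbours < 2, not yet.
Round 4 — checking thresholds:
  Jo: 3 of 3 neighbours ≥ 3, adopts the app.
  Kai: 1 of 2 neighbours < 2, not yet.
  Pia: 1 of 2 neighbours < 2, not yet.
Round 5 — no new adoptions; cascade stops.

Eli, Kai, Pia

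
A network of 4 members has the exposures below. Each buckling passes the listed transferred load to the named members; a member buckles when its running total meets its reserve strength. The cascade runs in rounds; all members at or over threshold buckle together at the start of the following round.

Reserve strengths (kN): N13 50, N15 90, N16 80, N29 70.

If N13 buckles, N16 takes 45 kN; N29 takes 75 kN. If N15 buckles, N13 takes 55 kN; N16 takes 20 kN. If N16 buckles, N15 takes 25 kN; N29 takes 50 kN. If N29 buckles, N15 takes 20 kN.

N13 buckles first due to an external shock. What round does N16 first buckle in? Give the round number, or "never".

never

Round 1 — N13 buckles (initial).
  N16: +45 → 45 < 80
  N29: +75 → 75 ≥ 70
Round 2 — N29 buckles.
  N15: +20 → 20 < 90
No further bucklings.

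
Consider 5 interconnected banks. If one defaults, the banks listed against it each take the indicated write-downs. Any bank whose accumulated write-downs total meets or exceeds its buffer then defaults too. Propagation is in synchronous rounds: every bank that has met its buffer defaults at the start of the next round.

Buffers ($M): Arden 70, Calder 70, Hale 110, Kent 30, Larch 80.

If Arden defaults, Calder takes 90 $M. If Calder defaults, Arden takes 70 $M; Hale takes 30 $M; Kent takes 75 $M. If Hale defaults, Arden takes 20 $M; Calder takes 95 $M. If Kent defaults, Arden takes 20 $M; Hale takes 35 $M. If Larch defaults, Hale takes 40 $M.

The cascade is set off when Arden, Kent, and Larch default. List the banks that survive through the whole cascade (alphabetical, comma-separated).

Round 1 — Arden, Kent, Larch default (initial).
  Calder: +90 → 90 ≥ 70
  Hale: +35+40 → 75 < 110
Round 2 — Calder defaults.
  Hale: +30 → 105 < 110
No further defaults.

Hale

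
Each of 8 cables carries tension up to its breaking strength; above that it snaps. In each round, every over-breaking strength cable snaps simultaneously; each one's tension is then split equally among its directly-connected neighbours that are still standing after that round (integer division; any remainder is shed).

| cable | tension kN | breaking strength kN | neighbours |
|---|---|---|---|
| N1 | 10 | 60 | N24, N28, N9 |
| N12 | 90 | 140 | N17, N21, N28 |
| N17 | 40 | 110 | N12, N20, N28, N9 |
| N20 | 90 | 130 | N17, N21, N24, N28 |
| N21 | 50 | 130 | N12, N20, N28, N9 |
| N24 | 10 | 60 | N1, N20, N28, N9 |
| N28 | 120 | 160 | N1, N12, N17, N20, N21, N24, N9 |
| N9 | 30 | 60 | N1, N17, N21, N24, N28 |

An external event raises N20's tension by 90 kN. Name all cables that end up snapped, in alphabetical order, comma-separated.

N1, N12, N17, N20, N21, N24, N28, N9

Round 1 — N20 at 180 > 130. N20 snaps.
  N20 sheds 180 kN to N17, N21, N24, N28: 45 each.
    N17: 40+45 = 85 ≤ 110
    N21: 50+45 = 95 ≤ 130
    N24: 10+45 = 55 ≤ 60
    N28: 120+45 = 165 > 160
Round 2 — N28 snaps.
  N28 sheds 165 kN to N1, N12, N17, N21, N24, N9: 27 each (3 lost).
    N1: 10+27 = 37 ≤ 60
    N12: 90+27 = 117 ≤ 140
    N17: 85+27 = 112 > 110
    N21: 95+27 = 122 ≤ 130
    N24: 55+27 = 82 > 60
    N9: 30+27 = 57 ≤ 60
Round 3 — N17, N24 snap.
  N17 sheds 112 kN to N12, N9: 56 each.
    N12: 117+56 = 173 > 140
    N9: 57+56 = 113 > 60
  N24 sheds 82 kN to N1, N9: 41 each.
    N1: 37+41 = 78 > 60
    N9: 113+41 = 154 > 60
Round 4 — N1, N12, N9 snap.
  N1 sheds 78 kN: no online neighbours, lost.
  N12 sheds 173 kN to N21: 173 each.
    N21: 122+173 = 295 > 130
  N9 sheds 154 kN to N21: 154 each.
    N21: 295+154 = 449 > 130
Round 5 — N21 snaps.
  N21 sheds 449 kN: no online neighbours, lost.
No further breaks.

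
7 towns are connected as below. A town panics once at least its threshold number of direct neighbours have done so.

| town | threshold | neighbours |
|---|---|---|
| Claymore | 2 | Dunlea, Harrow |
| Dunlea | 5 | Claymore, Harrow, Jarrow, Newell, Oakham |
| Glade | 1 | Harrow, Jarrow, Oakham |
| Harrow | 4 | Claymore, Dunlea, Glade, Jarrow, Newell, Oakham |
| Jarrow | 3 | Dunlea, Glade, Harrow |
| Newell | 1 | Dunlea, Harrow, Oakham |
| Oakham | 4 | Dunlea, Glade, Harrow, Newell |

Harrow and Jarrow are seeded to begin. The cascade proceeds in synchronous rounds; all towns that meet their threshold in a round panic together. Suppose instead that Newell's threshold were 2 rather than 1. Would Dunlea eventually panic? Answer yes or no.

no

With Newell's threshold at 2:
Round 1 — Harrow, Jarrow panic (initial).
Round 2 — checking thresholds:
  Claymore: 1 of 2 neighbours < 2, holds.
  Dunlea: 2 of 5 neighbours < 5, holds.
  Glade: 2 of 3 neighbours ≥ 1, panics.
  Newell: 1 of 3 neighbours < 2, holds.
  Oakham: 1 of 4 neighbours < 4, holds.
Round 3 — no new panics; cascade stops.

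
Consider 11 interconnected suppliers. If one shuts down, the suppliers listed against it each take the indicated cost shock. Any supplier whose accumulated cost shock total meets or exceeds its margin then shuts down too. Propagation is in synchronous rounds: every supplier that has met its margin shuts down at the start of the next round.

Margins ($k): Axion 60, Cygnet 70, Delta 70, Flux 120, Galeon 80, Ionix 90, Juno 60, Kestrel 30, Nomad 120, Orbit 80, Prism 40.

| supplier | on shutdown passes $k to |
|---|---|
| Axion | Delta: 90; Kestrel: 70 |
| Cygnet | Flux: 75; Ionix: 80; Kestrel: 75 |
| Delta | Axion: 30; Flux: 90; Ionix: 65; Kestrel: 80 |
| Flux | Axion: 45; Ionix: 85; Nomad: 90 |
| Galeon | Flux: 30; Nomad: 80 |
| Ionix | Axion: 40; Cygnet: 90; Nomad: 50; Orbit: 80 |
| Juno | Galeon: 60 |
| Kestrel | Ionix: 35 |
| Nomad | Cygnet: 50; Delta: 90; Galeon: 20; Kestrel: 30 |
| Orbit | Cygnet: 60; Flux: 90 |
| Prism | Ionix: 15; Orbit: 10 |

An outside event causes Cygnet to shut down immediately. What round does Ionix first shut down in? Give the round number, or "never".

3

Round 1 — Cygnet shuts down (initial).
  Flux: +75 → 75 < 120
  Ionix: +80 → 80 < 90
  Kestrel: +75 → 75 ≥ 30
Round 2 — Kestrel shuts down.
  Ionix: +35 → 115 ≥ 90
Round 3 — Ionix shuts down.
  Axion: +40 → 40 < 60
  Nomad: +50 → 50 < 120
  Orbit: +80 → 80 ≥ 80
Round 4 — Orbit shuts down.
  Flux: +90 → 165 ≥ 120
Round 5 — Flux shuts down.
  Axion: +45 → 85 ≥ 60
  Nomad: +90 → 140 ≥ 120
Round 6 — Axion, Nomad shut down.
  Delta: +90+90 → 180 ≥ 70
  Galeon: +20 → 20 < 80
Round 7 — Delta shuts down.
No further shutdowns.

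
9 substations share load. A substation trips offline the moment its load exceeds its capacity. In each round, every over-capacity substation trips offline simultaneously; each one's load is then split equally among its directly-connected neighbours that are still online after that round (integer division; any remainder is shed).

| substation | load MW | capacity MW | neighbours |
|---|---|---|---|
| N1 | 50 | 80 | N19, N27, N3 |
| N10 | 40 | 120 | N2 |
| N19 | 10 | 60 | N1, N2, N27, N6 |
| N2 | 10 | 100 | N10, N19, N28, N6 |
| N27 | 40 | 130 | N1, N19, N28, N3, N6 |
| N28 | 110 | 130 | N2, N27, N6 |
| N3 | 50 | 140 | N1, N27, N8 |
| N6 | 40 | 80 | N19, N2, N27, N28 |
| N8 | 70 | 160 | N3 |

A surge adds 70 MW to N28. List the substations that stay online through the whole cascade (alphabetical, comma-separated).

Round 1 — N28 at 180 > 130. N28 trips offline.
  N28 sheds 180 MW to N2, N27, N6: 60 each.
    N2: 10+60 = 70 ≤ 100
    N27: 40+60 = 100 ≤ 130
    N6: 40+60 = 100 > 80
Round 2 — N6 trips offline.
  N6 sheds 100 MW to N19, N2, N27: 33 each (1 lost).
    N19: 10+33 = 43 ≤ 60
    N2: 70+33 = 103 > 100
    N27: 100+33 = 133 > 130
Round 3 — N2, N27 trip offline.
  N2 sheds 103 MW to N10, N19: 51 each (1 lost).
    N10: 40+51 = 91 ≤ 120
    N19: 43+51 = 94 > 60
  N27 sheds 133 MW to N1, N19, N3: 44 each (1 lost).
    N1: 50+44 = 94 > 80
    N19: 94+44 = 138 > 60
    N3: 50+44 = 94 ≤ 140
Round 4 — N1, N19 trip offline.
  N1 sheds 94 MW to N3: 94 each.
    N3: 94+94 = 188 > 140
  N19 sheds 138 MW: no online neighbours, lost.
Round 5 — N3 trips offline.
  N3 sheds 188 MW to N8: 188 each.
    N8: 70+188 = 258 > 160
Round 6 — N8 trips offline.
  N8 sheds 258 MW: no online neighbours, lost.
No further trips.

N10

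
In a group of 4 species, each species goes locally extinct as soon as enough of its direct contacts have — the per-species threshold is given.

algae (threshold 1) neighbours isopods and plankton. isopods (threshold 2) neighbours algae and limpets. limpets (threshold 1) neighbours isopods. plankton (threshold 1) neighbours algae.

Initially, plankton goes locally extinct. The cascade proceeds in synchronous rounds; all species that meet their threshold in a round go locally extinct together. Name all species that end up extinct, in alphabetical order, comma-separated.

algae, plankton

Round 1 — plankton goes locally extinct (initial).
Round 2 — checking thresholds:
  algae: 1 of 2 neighbours ≥ 1, goes locally extinct.
Round 3 — no new extinctions; cascade stops.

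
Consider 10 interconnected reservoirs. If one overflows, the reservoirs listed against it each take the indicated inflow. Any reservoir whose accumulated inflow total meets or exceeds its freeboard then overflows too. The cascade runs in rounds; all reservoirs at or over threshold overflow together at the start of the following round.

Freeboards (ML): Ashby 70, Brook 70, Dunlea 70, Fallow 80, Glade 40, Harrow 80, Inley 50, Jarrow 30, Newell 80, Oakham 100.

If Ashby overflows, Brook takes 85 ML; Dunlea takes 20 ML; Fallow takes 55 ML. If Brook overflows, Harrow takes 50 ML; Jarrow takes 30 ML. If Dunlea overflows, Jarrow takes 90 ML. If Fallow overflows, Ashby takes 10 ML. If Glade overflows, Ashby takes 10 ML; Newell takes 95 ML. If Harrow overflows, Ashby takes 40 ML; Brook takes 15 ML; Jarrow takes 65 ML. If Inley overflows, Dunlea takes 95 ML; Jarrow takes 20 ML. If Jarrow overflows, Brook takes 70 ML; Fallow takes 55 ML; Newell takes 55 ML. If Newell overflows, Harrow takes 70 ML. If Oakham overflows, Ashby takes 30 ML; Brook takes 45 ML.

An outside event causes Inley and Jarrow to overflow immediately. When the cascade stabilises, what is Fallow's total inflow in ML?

Round 1 — Inley, Jarrow overflow (initial).
  Brook: +70 → 70 ≥ 70
  Dunlea: +95 → 95 ≥ 70
  Fallow: +55 → 55 < 80
  Newell: +55 → 55 < 80
Round 2 — Brook, Dunlea overflow.
  Harrow: +50 → 50 < 80
No further overflows.

55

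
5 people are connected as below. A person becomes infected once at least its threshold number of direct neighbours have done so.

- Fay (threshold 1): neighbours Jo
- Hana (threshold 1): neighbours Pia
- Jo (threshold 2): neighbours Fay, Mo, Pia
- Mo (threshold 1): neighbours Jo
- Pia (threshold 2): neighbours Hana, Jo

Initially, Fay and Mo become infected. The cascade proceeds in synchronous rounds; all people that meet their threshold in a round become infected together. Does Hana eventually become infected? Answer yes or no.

no

Round 1 — Fay, Mo become infected (initial).
Round 2 — checking thresholds:
  Jo: 2 of 3 neighbours ≥ 2, becomes infected.
Round 3 — no new infections; cascade stops.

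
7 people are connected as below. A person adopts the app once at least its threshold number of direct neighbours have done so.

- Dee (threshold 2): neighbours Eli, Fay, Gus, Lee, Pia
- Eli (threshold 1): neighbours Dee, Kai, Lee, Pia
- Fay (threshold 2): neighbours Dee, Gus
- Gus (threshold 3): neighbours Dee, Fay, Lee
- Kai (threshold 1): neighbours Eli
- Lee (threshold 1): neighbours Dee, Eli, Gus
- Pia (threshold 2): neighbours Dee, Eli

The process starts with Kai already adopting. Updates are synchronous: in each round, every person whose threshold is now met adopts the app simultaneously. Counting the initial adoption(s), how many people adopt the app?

5

Round 1 — Kai adopts the app (initial).
Round 2 — checking thresholds:
  Eli: 1 of 4 neighbours ≥ 1, adopts the app.
Round 3 — checking thresholds:
  Dee: 1 of 5 neighbours < 2, not yet.
  Lee: 1 of 3 neighbours ≥ 1, adopts the app.
  Pia: 1 of 2 neighbours < 2, not yet.
Round 4 — checking thresholds:
  Dee: 2 of 5 neighbours ≥ 2, adopts the app.
  Gus: 1 of 3 neighbours < 3, not yet.
  Pia: 1 of 2 neighbours < 2, not yet.
Round 5 — checking thresholds:
  Fay: 1 of 2 neighbours < 2, not yet.
  Gus: 2 of 3 neighbours < 3, not yet.
  Pia: 2 of 2 neighbours ≥ 2, adopts the app.
Round 6 — no new adoptions; cascade stops.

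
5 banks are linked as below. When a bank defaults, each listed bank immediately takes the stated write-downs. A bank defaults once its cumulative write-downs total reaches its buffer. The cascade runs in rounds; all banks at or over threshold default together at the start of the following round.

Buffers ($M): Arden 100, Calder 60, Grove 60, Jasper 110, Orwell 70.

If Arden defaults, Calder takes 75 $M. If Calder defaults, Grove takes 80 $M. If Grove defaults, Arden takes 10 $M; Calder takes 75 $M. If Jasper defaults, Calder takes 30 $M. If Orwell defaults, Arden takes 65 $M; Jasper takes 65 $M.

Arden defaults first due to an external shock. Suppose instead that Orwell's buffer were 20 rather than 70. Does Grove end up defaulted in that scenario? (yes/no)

With Orwell's buffer at 20:
Round 1 — Arden defaults (initial).
  Calder: +75 → 75 ≥ 60
Round 2 — Calder defaults.
  Grove: +80 → 80 ≥ 60
Round 3 — Grove defaults.
No further defaults.

yes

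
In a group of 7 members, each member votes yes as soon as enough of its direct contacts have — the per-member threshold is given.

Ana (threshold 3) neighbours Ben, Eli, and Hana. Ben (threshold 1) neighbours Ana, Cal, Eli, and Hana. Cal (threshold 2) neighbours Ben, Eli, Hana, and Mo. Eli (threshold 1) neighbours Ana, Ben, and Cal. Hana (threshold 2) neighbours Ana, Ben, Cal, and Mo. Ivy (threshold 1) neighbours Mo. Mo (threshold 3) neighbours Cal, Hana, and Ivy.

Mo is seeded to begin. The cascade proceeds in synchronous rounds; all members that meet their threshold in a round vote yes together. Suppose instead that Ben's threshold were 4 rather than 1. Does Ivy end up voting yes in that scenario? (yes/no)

With Ben's threshold at 4:
Round 1 — Mo votes yes (initial).
Round 2 — checking thresholds:
  Cal: 1 of 4 neighbours < 2, holds.
  Hana: 1 of 4 neighbours < 2, holds.
  Ivy: 1 of 1 neighbours ≥ 1, votes yes.
Round 3 — no new yes votes; cascade stops.

yes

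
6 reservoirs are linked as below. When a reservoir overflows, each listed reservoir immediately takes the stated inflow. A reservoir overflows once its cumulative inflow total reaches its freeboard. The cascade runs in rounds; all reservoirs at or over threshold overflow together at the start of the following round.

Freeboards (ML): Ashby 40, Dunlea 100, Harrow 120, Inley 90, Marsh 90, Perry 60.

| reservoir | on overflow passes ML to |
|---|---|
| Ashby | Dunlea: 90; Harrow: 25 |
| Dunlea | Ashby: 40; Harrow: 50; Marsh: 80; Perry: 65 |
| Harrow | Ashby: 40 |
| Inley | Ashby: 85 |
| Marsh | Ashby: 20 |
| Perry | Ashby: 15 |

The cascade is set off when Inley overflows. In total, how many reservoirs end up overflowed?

2

Round 1 — Inley overflows (initial).
  Ashby: +85 → 85 ≥ 40
Round 2 — Ashby overflows.
  Dunlea: +90 → 90 < 100
  Harrow: +25 → 25 < 120
No further overflows.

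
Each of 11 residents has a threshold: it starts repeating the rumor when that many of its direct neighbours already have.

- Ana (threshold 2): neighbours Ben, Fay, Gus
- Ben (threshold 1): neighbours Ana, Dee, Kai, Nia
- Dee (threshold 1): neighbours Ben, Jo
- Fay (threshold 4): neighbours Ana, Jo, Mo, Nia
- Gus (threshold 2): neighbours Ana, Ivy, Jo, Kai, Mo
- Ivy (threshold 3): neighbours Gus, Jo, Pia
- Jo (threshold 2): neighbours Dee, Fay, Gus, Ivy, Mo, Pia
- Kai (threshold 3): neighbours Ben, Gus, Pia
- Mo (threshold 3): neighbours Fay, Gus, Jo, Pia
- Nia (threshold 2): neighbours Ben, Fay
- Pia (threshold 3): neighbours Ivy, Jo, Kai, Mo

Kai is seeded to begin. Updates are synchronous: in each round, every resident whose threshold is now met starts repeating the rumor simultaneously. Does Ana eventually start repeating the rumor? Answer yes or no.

no

Round 1 — Kai starts repeating the rumor (initial).
Round 2 — checking thresholds:
  Ben: 1 of 4 neighbours ≥ 1, starts repeating the rumor.
  Gus: 1 of 5 neighbours < 2, below threshold.
  Pia: 1 of 4 neighbours < 3, below threshold.
Round 3 — checking thresholds:
  Ana: 1 of 3 neighbours < 2, below threshold.
  Dee: 1 of 2 neighbours ≥ 1, starts repeating the rumor.
  Gus: 1 of 5 neighbours < 2, below threshold.
  Nia: 1 of 2 neighbours < 2, below threshold.
  Pia: 1 of 4 neighbours < 3, below threshold.
Round 4 — no new spreads; cascade stops.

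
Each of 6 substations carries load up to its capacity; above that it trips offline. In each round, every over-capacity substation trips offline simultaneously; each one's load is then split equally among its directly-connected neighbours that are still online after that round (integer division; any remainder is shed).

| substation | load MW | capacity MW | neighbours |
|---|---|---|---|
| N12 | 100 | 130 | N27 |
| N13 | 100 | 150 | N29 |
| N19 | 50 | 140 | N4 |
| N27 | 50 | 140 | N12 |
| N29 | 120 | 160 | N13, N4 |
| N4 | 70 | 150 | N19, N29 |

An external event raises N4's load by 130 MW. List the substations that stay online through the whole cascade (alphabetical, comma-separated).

Round 1 — N4 at 200 > 150. N4 trips offline.
  N4 sheds 200 MW to N19, N29: 100 each.
    N19: 50+100 = 150 > 140
    N29: 120+100 = 220 > 160
Round 2 — N19, N29 trip offline.
  N19 sheds 150 MW: no online neighbours, lost.
  N29 sheds 220 MW to N13: 220 each.
    N13: 100+220 = 320 > 150
Round 3 — N13 trips offline.
  N13 sheds 320 MW: no online neighbours, lost.
No further trips.

N12, N27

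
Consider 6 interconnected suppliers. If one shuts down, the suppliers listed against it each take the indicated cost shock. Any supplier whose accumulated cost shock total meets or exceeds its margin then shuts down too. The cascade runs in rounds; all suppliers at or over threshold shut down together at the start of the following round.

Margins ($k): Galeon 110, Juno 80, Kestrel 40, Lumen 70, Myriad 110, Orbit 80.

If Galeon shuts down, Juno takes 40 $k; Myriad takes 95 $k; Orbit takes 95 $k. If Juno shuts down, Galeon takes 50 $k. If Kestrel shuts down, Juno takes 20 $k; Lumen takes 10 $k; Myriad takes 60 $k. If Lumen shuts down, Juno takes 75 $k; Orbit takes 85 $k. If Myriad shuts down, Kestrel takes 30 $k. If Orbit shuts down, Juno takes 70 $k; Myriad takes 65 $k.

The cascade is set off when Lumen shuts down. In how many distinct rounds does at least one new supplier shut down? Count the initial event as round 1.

3

Round 1 — Lumen shuts down (initial).
  Juno: +75 → 75 < 80
  Orbit: +85 → 85 ≥ 80
Round 2 — Orbit shuts down.
  Juno: +70 → 145 ≥ 80
  Myriad: +65 → 65 < 110
Round 3 — Juno shuts down.
  Galeon: +50 → 50 < 110
No further shutdowns.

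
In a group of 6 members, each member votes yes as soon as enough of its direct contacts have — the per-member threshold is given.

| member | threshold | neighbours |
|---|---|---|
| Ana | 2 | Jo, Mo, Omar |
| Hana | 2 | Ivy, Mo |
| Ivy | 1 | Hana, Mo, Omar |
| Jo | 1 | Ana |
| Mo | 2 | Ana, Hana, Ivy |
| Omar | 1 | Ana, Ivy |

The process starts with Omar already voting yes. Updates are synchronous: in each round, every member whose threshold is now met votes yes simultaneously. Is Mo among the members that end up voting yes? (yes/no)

Round 1 — Omar votes yes (initial).
Round 2 — checking thresholds:
  Ana: 1 of 3 neighbours < 2, below threshold.
  Ivy: 1 of 3 neighbours ≥ 1, votes yes.
Round 3 — no new yes votes; cascade stops.

no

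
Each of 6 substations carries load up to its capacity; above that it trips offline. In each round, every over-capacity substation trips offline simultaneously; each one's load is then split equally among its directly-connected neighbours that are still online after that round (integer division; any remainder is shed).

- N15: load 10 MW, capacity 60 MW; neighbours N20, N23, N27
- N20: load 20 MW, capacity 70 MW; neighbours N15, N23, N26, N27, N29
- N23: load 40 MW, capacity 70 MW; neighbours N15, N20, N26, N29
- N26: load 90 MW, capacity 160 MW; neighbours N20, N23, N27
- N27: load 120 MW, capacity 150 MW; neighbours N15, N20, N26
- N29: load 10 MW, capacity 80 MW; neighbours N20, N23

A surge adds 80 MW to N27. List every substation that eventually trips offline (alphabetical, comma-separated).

N15, N20, N23, N26, N27, N29

Round 1 — N27 at 200 > 150. N27 trips offline.
  N27 sheds 200 MW to N15, N20, N26: 66 each (2 lost).
    N15: 10+66 = 76 > 60
    N20: 20+66 = 86 > 70
    N26: 90+66 = 156 ≤ 160
Round 2 — N15, N20 trip offline.
  N15 sheds 76 MW to N23: 76 each.
    N23: 40+76 = 116 > 70
  N20 sheds 86 MW to N23, N26, N29: 28 each (2 lost).
    N23: 116+28 = 144 > 70
    N26: 156+28 = 184 > 160
    N29: 10+28 = 38 ≤ 80
Round 3 — N23, N26 trip offline.
  N23 sheds 144 MW to N29: 144 each.
    N29: 38+144 = 182 > 80
  N26 sheds 184 MW: no online neighbours, lost.
Round 4 — N29 trips offline.
  N29 sheds 182 MW: no online neighbours, lost.
No further trips.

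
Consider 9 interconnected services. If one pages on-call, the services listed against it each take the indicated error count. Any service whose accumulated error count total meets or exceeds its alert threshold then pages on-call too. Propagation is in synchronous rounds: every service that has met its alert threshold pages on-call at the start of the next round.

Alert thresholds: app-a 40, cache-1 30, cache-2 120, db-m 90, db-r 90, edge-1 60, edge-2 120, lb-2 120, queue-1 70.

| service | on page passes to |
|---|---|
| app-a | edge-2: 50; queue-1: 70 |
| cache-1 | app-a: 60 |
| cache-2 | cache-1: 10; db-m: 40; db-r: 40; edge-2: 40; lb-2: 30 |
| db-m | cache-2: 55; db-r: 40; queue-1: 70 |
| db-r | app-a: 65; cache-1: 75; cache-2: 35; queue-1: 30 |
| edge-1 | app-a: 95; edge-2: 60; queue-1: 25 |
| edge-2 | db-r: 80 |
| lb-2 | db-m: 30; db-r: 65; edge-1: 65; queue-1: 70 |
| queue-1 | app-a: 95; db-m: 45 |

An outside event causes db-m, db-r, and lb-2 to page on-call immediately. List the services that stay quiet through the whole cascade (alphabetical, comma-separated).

Round 1 — db-m, db-r, lb-2 page on-call (initial).
  app-a: +65 → 65 ≥ 40
  cache-1: +75 → 75 ≥ 30
  cache-2: +55+35 → 90 < 120
  edge-1: +65 → 65 ≥ 60
  queue-1: +70+30+70 → 170 ≥ 70
Round 2 — app-a, cache-1, edge-1, queue-1 page on-call.
  edge-2: +50+60 → 110 < 120
No further pages.

cache-2, edge-2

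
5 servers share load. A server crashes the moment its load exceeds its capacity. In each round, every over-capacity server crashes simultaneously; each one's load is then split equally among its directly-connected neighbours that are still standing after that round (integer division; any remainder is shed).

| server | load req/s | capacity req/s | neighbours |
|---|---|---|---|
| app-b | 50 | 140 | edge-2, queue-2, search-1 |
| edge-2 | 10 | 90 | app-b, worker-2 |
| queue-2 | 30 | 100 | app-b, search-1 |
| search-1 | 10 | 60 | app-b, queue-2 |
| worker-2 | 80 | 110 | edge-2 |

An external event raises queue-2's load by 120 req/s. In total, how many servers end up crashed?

5

Round 1 — queue-2 at 150 > 100. queue-2 crashes.
  queue-2 sheds 150 req/s to app-b, search-1: 75 each.
    app-b: 50+75 = 125 ≤ 140
    search-1: 10+75 = 85 > 60
Round 2 — search-1 crashes.
  search-1 sheds 85 req/s to app-b: 85 each.
    app-b: 125+85 = 210 > 140
Round 3 — app-b crashes.
  app-b sheds 210 req/s to edge-2: 210 each.
    edge-2: 10+210 = 220 > 90
Round 4 — edge-2 crashes.
  edge-2 sheds 220 req/s to worker-2: 220 each.
    worker-2: 80+220 = 300 > 110
Round 5 — worker-2 crashes.
  worker-2 sheds 300 req/s: no online neighbours, lost.
No further crashes.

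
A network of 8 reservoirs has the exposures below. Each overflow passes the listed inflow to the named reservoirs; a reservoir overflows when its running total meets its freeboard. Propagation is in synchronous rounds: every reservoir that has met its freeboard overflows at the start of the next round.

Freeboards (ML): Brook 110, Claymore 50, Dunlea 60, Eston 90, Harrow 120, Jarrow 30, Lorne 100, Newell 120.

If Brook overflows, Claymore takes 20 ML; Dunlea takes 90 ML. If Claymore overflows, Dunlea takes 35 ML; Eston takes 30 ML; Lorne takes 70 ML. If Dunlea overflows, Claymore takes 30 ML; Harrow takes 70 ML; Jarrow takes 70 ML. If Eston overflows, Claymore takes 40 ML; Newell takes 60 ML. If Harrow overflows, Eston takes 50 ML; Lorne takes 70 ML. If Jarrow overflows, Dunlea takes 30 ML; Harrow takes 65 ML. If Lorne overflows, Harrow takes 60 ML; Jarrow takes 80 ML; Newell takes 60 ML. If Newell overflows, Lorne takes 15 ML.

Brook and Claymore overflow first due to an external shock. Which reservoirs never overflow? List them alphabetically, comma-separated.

Round 1 — Brook, Claymore overflow (initial).
  Dunlea: +90+35 → 125 ≥ 60
  Eston: +30 → 30 < 90
  Lorne: +70 → 70 < 100
Round 2 — Dunlea overflows.
  Harrow: +70 → 70 < 120
  Jarrow: +70 → 70 ≥ 30
Round 3 — Jarrow overflows.
  Harrow: +65 → 135 ≥ 120
Round 4 — Harrow overflows.
  Eston: +50 → 80 < 90
  Lorne: +70 → 140 ≥ 100
Round 5 — Lorne overflows.
  Newell: +60 → 60 < 120
No further overflows.

Eston, Newell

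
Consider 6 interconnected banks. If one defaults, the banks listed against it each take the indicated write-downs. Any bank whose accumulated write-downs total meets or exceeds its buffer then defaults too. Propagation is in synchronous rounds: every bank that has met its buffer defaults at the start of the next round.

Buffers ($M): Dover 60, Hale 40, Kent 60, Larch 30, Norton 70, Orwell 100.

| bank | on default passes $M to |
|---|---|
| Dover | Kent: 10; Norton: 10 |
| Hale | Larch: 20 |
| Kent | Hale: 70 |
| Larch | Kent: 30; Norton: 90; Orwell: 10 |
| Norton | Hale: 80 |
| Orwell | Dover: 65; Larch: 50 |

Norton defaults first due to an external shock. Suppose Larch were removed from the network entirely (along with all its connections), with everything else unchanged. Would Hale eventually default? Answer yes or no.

yes

With Larch removed:
Round 1 — Norton defaults (initial).
  Hale: +80 → 80 ≥ 40
Round 2 — Hale defaults.
No further defaults.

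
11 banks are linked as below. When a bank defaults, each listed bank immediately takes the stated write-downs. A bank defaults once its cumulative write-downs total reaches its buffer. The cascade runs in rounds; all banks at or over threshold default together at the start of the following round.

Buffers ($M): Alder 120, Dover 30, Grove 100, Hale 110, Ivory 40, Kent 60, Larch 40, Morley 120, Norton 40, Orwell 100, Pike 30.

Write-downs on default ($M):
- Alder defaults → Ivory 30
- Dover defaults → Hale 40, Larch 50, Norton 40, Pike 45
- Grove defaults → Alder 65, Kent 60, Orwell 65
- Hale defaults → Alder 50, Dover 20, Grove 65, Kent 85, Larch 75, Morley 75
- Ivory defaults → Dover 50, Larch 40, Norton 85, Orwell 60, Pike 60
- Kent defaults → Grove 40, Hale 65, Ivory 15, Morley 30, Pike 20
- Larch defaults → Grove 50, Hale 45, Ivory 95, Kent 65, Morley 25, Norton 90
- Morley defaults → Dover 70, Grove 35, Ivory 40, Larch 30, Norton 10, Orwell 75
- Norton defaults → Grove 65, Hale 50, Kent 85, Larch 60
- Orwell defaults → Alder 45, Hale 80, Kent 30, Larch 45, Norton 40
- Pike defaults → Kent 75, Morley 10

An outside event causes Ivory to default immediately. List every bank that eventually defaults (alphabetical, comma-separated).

Round 1 — Ivory defaults (initial).
  Dover: +50 → 50 ≥ 30
  Larch: +40 → 40 ≥ 40
  Norton: +85 → 85 ≥ 40
  Orwell: +60 → 60 < 100
  Pike: +60 → 60 ≥ 30
Round 2 — Dover, Larch, Norton, Pike default.
  Grove: +50+65 → 115 ≥ 100
  Hale: +40+45+50 → 135 ≥ 110
  Kent: +65+85+75 → 225 ≥ 60
  Morley: +25+10 → 35 < 120
Round 3 — Grove, Hale, Kent default.
  Alder: +65+50 → 115 < 120
  Morley: +75+30 → 140 ≥ 120
  Orwell: +65 → 125 ≥ 100
Round 4 — Morley, Orwell default.
  Alder: +45 → 160 ≥ 120
Round 5 — Alder defaults.
No further defaults.

Alder, Dover, Grove, Hale, Ivory, Kent, Larch, Morley, Norton, Orwell, Pike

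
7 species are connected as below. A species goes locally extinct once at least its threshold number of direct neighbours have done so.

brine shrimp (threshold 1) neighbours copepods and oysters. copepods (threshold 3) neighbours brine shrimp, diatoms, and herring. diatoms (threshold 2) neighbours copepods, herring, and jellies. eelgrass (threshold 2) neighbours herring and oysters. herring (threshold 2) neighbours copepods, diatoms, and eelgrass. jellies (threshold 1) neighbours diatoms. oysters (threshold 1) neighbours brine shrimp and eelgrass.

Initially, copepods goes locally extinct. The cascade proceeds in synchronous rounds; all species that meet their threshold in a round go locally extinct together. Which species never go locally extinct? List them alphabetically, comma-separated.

diatoms, eelgrass, herring, jellies

Round 1 — copepods goes locally extinct (initial).
Round 2 — checking thresholds:
  brine shrimp: 1 of 2 neighbours ≥ 1, goes locally extinct.
  diatoms: 1 of 3 neighbours < 2, not yet.
  herring: 1 of 3 neighbours < 2, not yet.
Round 3 — checking thresholds:
  diatoms: 1 of 3 neighbours < 2, not yet.
  herring: 1 of 3 neighbours < 2, not yet.
  oysters: 1 of 2 neighbours ≥ 1, goes locally extinct.
Round 4 — no new extinctions; cascade stops.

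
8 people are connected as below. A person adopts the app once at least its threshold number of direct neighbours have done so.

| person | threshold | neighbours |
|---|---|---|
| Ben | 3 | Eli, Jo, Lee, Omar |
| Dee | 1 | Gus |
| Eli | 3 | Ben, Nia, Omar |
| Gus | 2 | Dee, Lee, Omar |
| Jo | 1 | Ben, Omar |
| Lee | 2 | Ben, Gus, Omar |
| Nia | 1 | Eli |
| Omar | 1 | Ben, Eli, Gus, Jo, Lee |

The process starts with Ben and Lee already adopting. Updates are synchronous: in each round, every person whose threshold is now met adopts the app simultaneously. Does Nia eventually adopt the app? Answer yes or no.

no

Round 1 — Ben, Lee adopt the app (initial).
Round 2 — checking thresholds:
  Eli: 1 of 3 neighbours < 3, below threshold.
  Gus: 1 of 3 neighbours < 2, below threshold.
  Jo: 1 of 2 neighbours ≥ 1, adopts the app.
  Omar: 2 of 5 neighbours ≥ 1, adopts the app.
Round 3 — checking thresholds:
  Eli: 2 of 3 neighbours < 3, below threshold.
  Gus: 2 of 3 neighbours ≥ 2, adopts the app.
Round 4 — checking thresholds:
  Dee: 1 of 1 neighbours ≥ 1, adopts the app.
  Eli: 2 of 3 neighbours < 3, below threshold.
Round 5 — no new adoptions; cascade stops.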